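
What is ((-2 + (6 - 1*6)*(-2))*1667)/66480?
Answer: -1667/33240 ≈ -0.050150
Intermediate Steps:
((-2 + (6 - 1*6)*(-2))*1667)/66480 = ((-2 + (6 - 6)*(-2))*1667)*(1/66480) = ((-2 + 0*(-2))*1667)*(1/66480) = ((-2 + 0)*1667)*(1/66480) = -2*1667*(1/66480) = -3334*1/66480 = -1667/33240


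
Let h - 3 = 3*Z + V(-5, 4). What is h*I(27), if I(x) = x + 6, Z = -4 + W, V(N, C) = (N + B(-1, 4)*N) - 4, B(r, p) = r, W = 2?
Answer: -231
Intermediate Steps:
V(N, C) = -4 (V(N, C) = (N - N) - 4 = 0 - 4 = -4)
Z = -2 (Z = -4 + 2 = -2)
I(x) = 6 + x
h = -7 (h = 3 + (3*(-2) - 4) = 3 + (-6 - 4) = 3 - 10 = -7)
h*I(27) = -7*(6 + 27) = -7*33 = -231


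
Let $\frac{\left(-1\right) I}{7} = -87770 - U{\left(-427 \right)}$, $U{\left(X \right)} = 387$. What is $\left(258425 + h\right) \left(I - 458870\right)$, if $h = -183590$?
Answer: $11841067215$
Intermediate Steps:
$I = 617099$ ($I = - 7 \left(-87770 - 387\right) = \left(-7\right) \left(-88157\right) = 617099$)
$\left(258425 + h\right) \left(I - 458870\right) = \left(258425 - 183590\right) \left(617099 - 458870\right) = 74835 \cdot 158229 = 11841067215$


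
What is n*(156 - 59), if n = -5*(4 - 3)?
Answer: -485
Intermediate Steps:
n = -5 (n = -5*1 = -5)
n*(156 - 59) = -5*(156 - 59) = -5*97 = -485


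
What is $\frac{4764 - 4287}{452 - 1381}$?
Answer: $- \frac{477}{929} \approx -0.51346$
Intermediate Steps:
$\frac{4764 - 4287}{452 - 1381} = \frac{477}{452 - 1381} = \frac{477}{-929} = 477 \left(- \frac{1}{929}\right) = - \frac{477}{929}$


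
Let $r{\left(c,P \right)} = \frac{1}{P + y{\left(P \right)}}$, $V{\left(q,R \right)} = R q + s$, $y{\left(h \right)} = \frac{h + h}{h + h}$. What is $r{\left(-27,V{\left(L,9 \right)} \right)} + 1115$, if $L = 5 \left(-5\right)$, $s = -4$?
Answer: $\frac{254219}{228} \approx 1115.0$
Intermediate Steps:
$y{\left(h \right)} = 1$ ($y{\left(h \right)} = \frac{2 h}{2 h} = 2 h \frac{1}{2 h} = 1$)
$L = -25$
$V{\left(q,R \right)} = -4 + R q$ ($V{\left(q,R \right)} = R q - 4 = -4 + R q$)
$r{\left(c,P \right)} = \frac{1}{1 + P}$ ($r{\left(c,P \right)} = \frac{1}{P + 1} = \frac{1}{1 + P}$)
$r{\left(-27,V{\left(L,9 \right)} \right)} + 1115 = \frac{1}{1 + \left(-4 + 9 \left(-25\right)\right)} + 1115 = \frac{1}{1 - 229} + 1115 = \frac{1}{-228} + 1115 = - \frac{1}{228} + 1115 = \frac{254219}{228}$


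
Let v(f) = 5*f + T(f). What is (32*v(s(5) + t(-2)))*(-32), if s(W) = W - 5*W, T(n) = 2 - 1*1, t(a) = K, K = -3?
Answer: 116736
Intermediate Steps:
t(a) = -3
T(n) = 1 (T(n) = 2 - 1 = 1)
s(W) = -4*W
v(f) = 1 + 5*f (v(f) = 5*f + 1 = 1 + 5*f)
(32*v(s(5) + t(-2)))*(-32) = (32*(1 + 5*(-4*5 - 3)))*(-32) = (32*(1 + 5*(-20 - 3)))*(-32) = (32*(1 + 5*(-23)))*(-32) = (32*(1 - 115))*(-32) = (32*(-114))*(-32) = -3648*(-32) = 116736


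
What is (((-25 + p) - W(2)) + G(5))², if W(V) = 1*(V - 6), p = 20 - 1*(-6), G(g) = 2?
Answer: 49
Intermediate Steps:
p = 26 (p = 20 + 6 = 26)
W(V) = -6 + V (W(V) = 1*(-6 + V) = -6 + V)
(((-25 + p) - W(2)) + G(5))² = (((-25 + 26) - (-6 + 2)) + 2)² = ((1 - 1*(-4)) + 2)² = ((1 + 4) + 2)² = (5 + 2)² = 7² = 49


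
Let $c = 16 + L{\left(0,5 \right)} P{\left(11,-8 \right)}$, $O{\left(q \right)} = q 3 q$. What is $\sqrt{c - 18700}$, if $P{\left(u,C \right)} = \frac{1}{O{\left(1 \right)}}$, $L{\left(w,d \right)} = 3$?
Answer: $i \sqrt{18683} \approx 136.69 i$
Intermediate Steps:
$O{\left(q \right)} = 3 q^{2}$
$P{\left(u,C \right)} = \frac{1}{3}$ ($P{\left(u,C \right)} = \frac{1}{3 \cdot 1^{2}} = \frac{1}{3 \cdot 1} = \frac{1}{3}$)
$c = 17$ ($c = 16 + 3 \cdot \frac{1}{3} = 16 + 1 = 17$)
$\sqrt{c - 18700} = \sqrt{17 - 18700} = \sqrt{-18683} = i \sqrt{18683}$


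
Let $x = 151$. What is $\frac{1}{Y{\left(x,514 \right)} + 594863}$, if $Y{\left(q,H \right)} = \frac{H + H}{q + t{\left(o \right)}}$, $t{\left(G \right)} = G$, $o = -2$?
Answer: $\frac{149}{88635615} \approx 1.681 \cdot 10^{-6}$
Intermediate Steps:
$Y{\left(q,H \right)} = \frac{2 H}{-2 + q}$ ($Y{\left(q,H \right)} = \frac{H + H}{q - 2} = \frac{2 H}{-2 + q}$)
$\frac{1}{Y{\left(x,514 \right)} + 594863} = \frac{1}{2 \cdot 514 \frac{1}{-2 + 151} + 594863} = \frac{1}{2 \cdot 514 \cdot \frac{1}{149} + 594863} = \frac{1}{\frac{1028}{149} + 594863} = \frac{1}{\frac{88635615}{149}} = \frac{149}{88635615}$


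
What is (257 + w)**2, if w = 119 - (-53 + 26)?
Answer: 162409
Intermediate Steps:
w = 146 (w = 119 - 1*(-27) = 119 + 27 = 146)
(257 + w)**2 = (257 + 146)**2 = 403**2 = 162409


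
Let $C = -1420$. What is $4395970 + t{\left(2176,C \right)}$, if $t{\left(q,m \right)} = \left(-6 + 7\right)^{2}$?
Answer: $4395971$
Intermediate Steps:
$t{\left(q,m \right)} = 1$ ($t{\left(q,m \right)} = 1^{2} = 1$)
$4395970 + t{\left(2176,C \right)} = 4395970 + 1 = 4395971$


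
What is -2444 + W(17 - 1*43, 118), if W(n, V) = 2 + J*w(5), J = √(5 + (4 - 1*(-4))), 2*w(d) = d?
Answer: -2442 + 5*√13/2 ≈ -2433.0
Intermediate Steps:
w(d) = d/2
J = √13 (J = √(5 + (4 + 4)) = √(5 + 8) = √13 ≈ 3.6056)
W(n, V) = 2 + 5*√13/2 (W(n, V) = 2 + √13*((½)*5) = 2 + √13*(5/2) = 2 + 5*√13/2)
-2444 + W(17 - 1*43, 118) = -2444 + (2 + 5*√13/2) = -2442 + 5*√13/2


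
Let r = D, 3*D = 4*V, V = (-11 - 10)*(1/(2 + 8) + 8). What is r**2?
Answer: 1285956/25 ≈ 51438.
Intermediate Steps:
V = -1701/10 (V = -21*(1/10 + 8) = -21*81/10 = -1701/10 ≈ -170.10)
D = -1134/5 (D = (4*(-1701/10))/3 = (1/3)*(-3402/5) = -1134/5 ≈ -226.80)
r = -1134/5 ≈ -226.80
r**2 = (-1134/5)**2 = 1285956/25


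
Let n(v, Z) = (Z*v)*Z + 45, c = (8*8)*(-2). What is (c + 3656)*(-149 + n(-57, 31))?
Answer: -193620168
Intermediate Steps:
c = -128 (c = 64*(-2) = -128)
n(v, Z) = 45 + v*Z² (n(v, Z) = v*Z² + 45 = 45 + v*Z²)
(c + 3656)*(-149 + n(-57, 31)) = (-128 + 3656)*(-149 + (45 - 57*31²)) = 3528*(-149 + (45 - 57*961)) = 3528*(-149 + (45 - 54777)) = 3528*(-149 - 54732) = 3528*(-54881) = -193620168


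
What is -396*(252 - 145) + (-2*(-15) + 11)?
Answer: -42331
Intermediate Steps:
-396*(252 - 145) + (-2*(-15) + 11) = -396*107 + (30 + 11) = -42372 + 41 = -42331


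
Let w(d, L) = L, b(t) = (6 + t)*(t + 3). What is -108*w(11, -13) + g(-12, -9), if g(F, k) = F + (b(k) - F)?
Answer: 1422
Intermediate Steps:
b(t) = (3 + t)*(6 + t) (b(t) = (6 + t)*(3 + t) = (3 + t)*(6 + t))
g(F, k) = 18 + k² + 9*k (g(F, k) = F + ((18 + k² + 9*k) - F) = F + (18 + k² - F + 9*k) = 18 + k² + 9*k)
-108*w(11, -13) + g(-12, -9) = -108*(-13) + (18 + (-9)² + 9*(-9)) = 1404 + (18 + 81 - 81) = 1404 + 18 = 1422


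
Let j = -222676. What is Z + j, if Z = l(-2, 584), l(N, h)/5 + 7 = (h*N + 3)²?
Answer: 6563414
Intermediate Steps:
l(N, h) = -35 + 5*(3 + N*h)² (l(N, h) = -35 + 5*(h*N + 3)² = -35 + 5*(N*h + 3)² = -35 + 5*(3 + N*h)²)
Z = 6786090 (Z = -35 + 5*(3 - 2*584)² = -35 + 5*(3 - 1168)² = -35 + 5*(-1165)² = -35 + 5*1357225 = -35 + 6786125 = 6786090)
Z + j = 6786090 - 222676 = 6563414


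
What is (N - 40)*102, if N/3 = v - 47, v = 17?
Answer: -13260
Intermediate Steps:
N = -90 (N = 3*(17 - 47) = 3*(-30) = -90)
(N - 40)*102 = (-90 - 40)*102 = -130*102 = -13260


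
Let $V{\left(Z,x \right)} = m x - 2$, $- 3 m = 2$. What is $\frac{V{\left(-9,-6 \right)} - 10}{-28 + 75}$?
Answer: $- \frac{8}{47} \approx -0.17021$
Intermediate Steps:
$m = - \frac{2}{3}$ ($m = \left(- \frac{1}{3}\right) 2 = - \frac{2}{3} \approx -0.66667$)
$V{\left(Z,x \right)} = -2 - \frac{2 x}{3}$ ($V{\left(Z,x \right)} = - \frac{2 x}{3} - 2 = -2 - \frac{2 x}{3}$)
$\frac{V{\left(-9,-6 \right)} - 10}{-28 + 75} = \frac{\left(-2 - -4\right) - 10}{-28 + 75} = \frac{\left(-2 + 4\right) - 10}{47} = \left(2 - 10\right) \frac{1}{47} = \left(-8\right) \frac{1}{47} = - \frac{8}{47}$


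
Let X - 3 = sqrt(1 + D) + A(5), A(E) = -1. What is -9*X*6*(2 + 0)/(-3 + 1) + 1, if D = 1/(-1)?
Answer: 109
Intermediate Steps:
D = -1
X = 2 (X = 3 + (sqrt(1 - 1) - 1) = 3 + (sqrt(0) - 1) = 3 + (0 - 1) = 3 - 1 = 2)
-9*X*6*(2 + 0)/(-3 + 1) + 1 = -9*2*6*(2 + 0)/(-3 + 1) + 1 = -108*2/(-2) + 1 = -108*2*(-1/2) + 1 = -108*(-1) + 1 = -9*(-12) + 1 = 108 + 1 = 109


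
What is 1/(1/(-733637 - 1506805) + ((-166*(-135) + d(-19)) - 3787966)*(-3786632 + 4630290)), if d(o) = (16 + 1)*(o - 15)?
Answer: -2240442/7118621514557832025 ≈ -3.1473e-13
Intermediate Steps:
d(o) = -255 + 17*o (d(o) = 17*(-15 + o) = -255 + 17*o)
1/(1/(-733637 - 1506805) + ((-166*(-135) + d(-19)) - 3787966)*(-3786632 + 4630290)) = 1/(1/(-733637 - 1506805) + ((-166*(-135) + (-255 + 17*(-19))) - 3787966)*(-3786632 + 4630290)) = 1/(1/(-2240442) + ((22410 + (-255 - 323)) - 3787966)*843658) = 1/(-1/2240442 + ((22410 - 578) - 3787966)*843658) = 1/(-1/2240442 + (21832 - 3787966)*843658) = 1/(-1/2240442 - 3766134*843658) = 1/(-1/2240442 - 3177329078172) = 1/(-7118621514557832025/2240442) = -2240442/7118621514557832025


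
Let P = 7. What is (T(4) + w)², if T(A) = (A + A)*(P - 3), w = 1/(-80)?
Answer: 6548481/6400 ≈ 1023.2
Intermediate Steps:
w = -1/80 ≈ -0.012500
T(A) = 8*A (T(A) = (A + A)*(7 - 3) = (2*A)*4 = 8*A)
(T(4) + w)² = (8*4 - 1/80)² = (32 - 1/80)² = (2559/80)² = 6548481/6400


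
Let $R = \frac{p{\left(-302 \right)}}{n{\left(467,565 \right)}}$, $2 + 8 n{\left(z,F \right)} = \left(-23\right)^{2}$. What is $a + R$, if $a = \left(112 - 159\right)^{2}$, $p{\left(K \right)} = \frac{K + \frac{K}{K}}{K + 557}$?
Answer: $\frac{296854057}{134385} \approx 2209.0$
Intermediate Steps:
$n{\left(z,F \right)} = \frac{527}{8}$ ($n{\left(z,F \right)} = - \frac{1}{4} + \frac{\left(-23\right)^{2}}{8} = - \frac{1}{4} + \frac{1}{8} \cdot 529 = - \frac{1}{4} + \frac{529}{8} = \frac{527}{8}$)
$p{\left(K \right)} = \frac{1 + K}{557 + K}$ ($p{\left(K \right)} = \frac{K + 1}{557 + K} = \frac{1 + K}{557 + K}$)
$a = 2209$ ($a = \left(-47\right)^{2} = 2209$)
$R = - \frac{2408}{134385}$ ($R = \frac{\frac{1}{557 - 302} \left(1 - 302\right)}{\frac{527}{8}} = \frac{1}{255} \left(-301\right) \frac{8}{527} = \left(- \frac{301}{255}\right) \frac{8}{527} = - \frac{2408}{134385} \approx -0.017919$)
$a + R = 2209 - \frac{2408}{134385} = \frac{296854057}{134385}$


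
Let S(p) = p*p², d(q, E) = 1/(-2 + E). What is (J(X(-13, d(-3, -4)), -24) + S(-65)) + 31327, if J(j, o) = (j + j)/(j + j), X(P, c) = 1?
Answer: -243297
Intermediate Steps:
J(j, o) = 1 (J(j, o) = (2*j)/((2*j)) = (2*j)*(1/(2*j)) = 1)
S(p) = p³
(J(X(-13, d(-3, -4)), -24) + S(-65)) + 31327 = (1 + (-65)³) + 31327 = (1 - 274625) + 31327 = -274624 + 31327 = -243297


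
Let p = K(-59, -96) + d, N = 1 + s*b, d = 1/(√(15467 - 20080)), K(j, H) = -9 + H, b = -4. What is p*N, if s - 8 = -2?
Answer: 2415 + 23*I*√4613/4613 ≈ 2415.0 + 0.33864*I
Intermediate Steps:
s = 6 (s = 8 - 2 = 6)
d = -I*√4613/4613 (d = 1/(√(-4613)) = 1/(I*√4613) = -I*√4613/4613 ≈ -0.014723*I)
N = -23 (N = 1 + 6*(-4) = 1 - 24 = -23)
p = -105 - I*√4613/4613 (p = (-9 - 96) - I*√4613/4613 = -105 - I*√4613/4613 ≈ -105.0 - 0.014723*I)
p*N = (-105 - I*√4613/4613)*(-23) = 2415 + 23*I*√4613/4613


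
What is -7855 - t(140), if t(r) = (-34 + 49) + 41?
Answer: -7911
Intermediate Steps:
t(r) = 56 (t(r) = 15 + 41 = 56)
-7855 - t(140) = -7855 - 1*56 = -7855 - 56 = -7911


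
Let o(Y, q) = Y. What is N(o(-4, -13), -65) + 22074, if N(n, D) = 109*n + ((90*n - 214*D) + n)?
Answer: 35184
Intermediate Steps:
N(n, D) = -214*D + 200*n (N(n, D) = 109*n + ((-214*D + 90*n) + n) = 109*n + (-214*D + 91*n) = -214*D + 200*n)
N(o(-4, -13), -65) + 22074 = (-214*(-65) + 200*(-4)) + 22074 = (13910 - 800) + 22074 = 13110 + 22074 = 35184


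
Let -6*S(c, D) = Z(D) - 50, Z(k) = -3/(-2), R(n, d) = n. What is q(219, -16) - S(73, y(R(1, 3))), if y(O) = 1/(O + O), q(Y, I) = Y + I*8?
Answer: 995/12 ≈ 82.917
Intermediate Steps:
Z(k) = 3/2 (Z(k) = -3*(-½) = 3/2)
q(Y, I) = Y + 8*I
y(O) = 1/(2*O)
S(c, D) = 97/12 (S(c, D) = -(3/2 - 50)/6 = -⅙*(-97/2) = 97/12)
q(219, -16) - S(73, y(R(1, 3))) = (219 + 8*(-16)) - 1*97/12 = (219 - 128) - 97/12 = 91 - 97/12 = 995/12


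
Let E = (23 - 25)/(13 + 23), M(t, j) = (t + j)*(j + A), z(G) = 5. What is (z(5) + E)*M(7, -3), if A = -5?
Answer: -1424/9 ≈ -158.22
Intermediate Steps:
M(t, j) = (-5 + j)*(j + t) (M(t, j) = (t + j)*(j - 5) = (j + t)*(-5 + j) = (-5 + j)*(j + t))
E = -1/18 (E = -2/36 = -2*1/36 = -1/18 ≈ -0.055556)
(z(5) + E)*M(7, -3) = (5 - 1/18)*((-3)² - 5*(-3) - 5*7 - 3*7) = 89*(9 + 15 - 35 - 21)/18 = (89/18)*(-32) = -1424/9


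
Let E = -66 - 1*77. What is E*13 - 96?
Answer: -1955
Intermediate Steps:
E = -143 (E = -66 - 77 = -143)
E*13 - 96 = -143*13 - 96 = -1859 - 96 = -1955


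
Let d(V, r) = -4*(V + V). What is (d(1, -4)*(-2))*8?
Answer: 128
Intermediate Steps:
d(V, r) = -8*V
(d(1, -4)*(-2))*8 = (-8*1*(-2))*8 = -8*(-2)*8 = 16*8 = 128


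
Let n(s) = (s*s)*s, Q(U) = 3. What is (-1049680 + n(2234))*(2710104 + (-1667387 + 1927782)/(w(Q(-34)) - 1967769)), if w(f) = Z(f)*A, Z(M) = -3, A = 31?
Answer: 29727555363083968055836/983931 ≈ 3.0213e+16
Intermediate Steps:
w(f) = -93 (w(f) = -3*31 = -93)
n(s) = s³ (n(s) = s²*s = s³)
(-1049680 + n(2234))*(2710104 + (-1667387 + 1927782)/(w(Q(-34)) - 1967769)) = (-1049680 + 2234³)*(2710104 + (-1667387 + 1927782)/(-93 - 1967769)) = (-1049680 + 11149348904)*(2710104 + 260395/(-1967862)) = 11148299224*(2710104 + 260395*(-1/1967862)) = 11148299224*(2710104 - 260395/1967862) = 11148299224*(5333110417253/1967862) = 29727555363083968055836/983931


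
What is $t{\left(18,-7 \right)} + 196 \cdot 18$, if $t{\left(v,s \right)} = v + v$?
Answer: $3564$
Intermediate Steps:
$t{\left(v,s \right)} = 2 v$
$t{\left(18,-7 \right)} + 196 \cdot 18 = 2 \cdot 18 + 196 \cdot 18 = 36 + 3528 = 3564$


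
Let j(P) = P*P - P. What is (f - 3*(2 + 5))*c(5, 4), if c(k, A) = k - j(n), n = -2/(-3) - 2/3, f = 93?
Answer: 360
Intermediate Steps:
n = 0 (n = -2*(-⅓) - 2*⅓ = ⅔ - ⅔ = 0)
j(P) = P² - P
c(k, A) = k (c(k, A) = k - 0*(-1 + 0) = k - 0*(-1) = k - 1*0 = k + 0 = k)
(f - 3*(2 + 5))*c(5, 4) = (93 - 3*(2 + 5))*5 = (93 - 3*7)*5 = (93 - 21)*5 = 72*5 = 360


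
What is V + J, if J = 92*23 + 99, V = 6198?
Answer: 8413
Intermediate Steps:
J = 2215 (J = 2116 + 99 = 2215)
V + J = 6198 + 2215 = 8413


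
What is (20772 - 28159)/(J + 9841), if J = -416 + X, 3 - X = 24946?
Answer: 7387/15518 ≈ 0.47603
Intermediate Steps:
X = -24943 (X = 3 - 1*24946 = 3 - 24946 = -24943)
J = -25359 (J = -416 - 24943 = -25359)
(20772 - 28159)/(J + 9841) = (20772 - 28159)/(-25359 + 9841) = -7387/(-15518) = -7387*(-1/15518) = 7387/15518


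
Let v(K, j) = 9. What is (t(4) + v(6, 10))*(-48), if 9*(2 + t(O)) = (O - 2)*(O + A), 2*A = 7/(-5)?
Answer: -1856/5 ≈ -371.20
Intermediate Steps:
A = -7/10 (A = (7/(-5))/2 = (7*(-⅕))/2 = (½)*(-7/5) = -7/10 ≈ -0.70000)
t(O) = -2 + (-2 + O)*(-7/10 + O)/9 (t(O) = -2 + ((O - 2)*(O - 7/10))/9 = -2 + ((-2 + O)*(-7/10 + O))/9 = -2 + (-2 + O)*(-7/10 + O)/9)
(t(4) + v(6, 10))*(-48) = ((-83/45 - 3/10*4 + (⅑)*4²) + 9)*(-48) = ((-83/45 - 6/5 + (⅑)*16) + 9)*(-48) = ((-83/45 - 6/5 + 16/9) + 9)*(-48) = (-19/15 + 9)*(-48) = (116/15)*(-48) = -1856/5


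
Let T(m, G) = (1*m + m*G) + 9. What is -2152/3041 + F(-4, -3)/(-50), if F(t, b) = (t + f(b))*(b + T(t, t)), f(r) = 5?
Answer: -81169/76025 ≈ -1.0677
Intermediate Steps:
T(m, G) = 9 + m + G*m (T(m, G) = (m + G*m) + 9 = 9 + m + G*m)
F(t, b) = (5 + t)*(9 + b + t + t**2) (F(t, b) = (t + 5)*(b + (9 + t + t*t)) = (5 + t)*(b + (9 + t + t**2)) = (5 + t)*(9 + b + t + t**2))
-2152/3041 + F(-4, -3)/(-50) = -2152/3041 + (45 + (-4)**3 + 5*(-3) + 6*(-4)**2 + 14*(-4) - 3*(-4))/(-50) = -2152*1/3041 + (45 - 64 - 15 + 6*16 - 56 + 12)*(-1/50) = -2152/3041 + (45 - 64 - 15 + 96 - 56 + 12)*(-1/50) = -2152/3041 + 18*(-1/50) = -2152/3041 - 9/25 = -81169/76025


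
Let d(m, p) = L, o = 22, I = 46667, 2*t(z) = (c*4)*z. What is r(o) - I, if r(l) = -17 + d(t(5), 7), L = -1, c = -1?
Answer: -46685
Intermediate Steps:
t(z) = -2*z (t(z) = ((-1*4)*z)/2 = (-4*z)/2 = -2*z)
d(m, p) = -1
r(l) = -18 (r(l) = -17 - 1 = -18)
r(o) - I = -18 - 1*46667 = -18 - 46667 = -46685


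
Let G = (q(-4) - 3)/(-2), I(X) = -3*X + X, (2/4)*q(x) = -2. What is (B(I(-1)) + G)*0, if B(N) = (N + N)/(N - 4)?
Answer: 0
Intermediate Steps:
q(x) = -4 (q(x) = 2*(-2) = -4)
I(X) = -2*X
G = 7/2 (G = (-4 - 3)/(-2) = -7*(-½) = 7/2 ≈ 3.5000)
B(N) = 2*N/(-4 + N) (B(N) = (2*N)/(-4 + N) = 2*N/(-4 + N))
(B(I(-1)) + G)*0 = (2*(-2*(-1))/(-4 - 2*(-1)) + 7/2)*0 = (2*2/(-4 + 2) + 7/2)*0 = (2*2/(-2) + 7/2)*0 = (2*2*(-½) + 7/2)*0 = (-2 + 7/2)*0 = (3/2)*0 = 0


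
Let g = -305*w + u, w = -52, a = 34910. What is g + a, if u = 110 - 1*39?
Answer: 50841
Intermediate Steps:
u = 71 (u = 110 - 39 = 71)
g = 15931 (g = -305*(-52) + 71 = 15860 + 71 = 15931)
g + a = 15931 + 34910 = 50841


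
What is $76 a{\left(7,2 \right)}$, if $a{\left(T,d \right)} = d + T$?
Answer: $684$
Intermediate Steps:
$a{\left(T,d \right)} = T + d$
$76 a{\left(7,2 \right)} = 76 \left(7 + 2\right) = 76 \cdot 9 = 684$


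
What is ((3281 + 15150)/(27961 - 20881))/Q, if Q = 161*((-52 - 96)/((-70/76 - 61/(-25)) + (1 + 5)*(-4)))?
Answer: 18744327/7631768000 ≈ 0.0024561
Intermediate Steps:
Q = 3233800/3051 (Q = 161*(-148/((-70*1/76 - 61*(-1/25)) + 6*(-4))) = 161*(-148/((-35/38 + 61/25) - 24)) = 161*(-148/(1443/950 - 24)) = 161*(-148/(-21357/950)) = 161*(-148*(-950/21357)) = 161*(140600/21357) = 3233800/3051 ≈ 1059.9)
((3281 + 15150)/(27961 - 20881))/Q = ((3281 + 15150)/(27961 - 20881))/(3233800/3051) = (18431/7080)*(3051/3233800) = 18744327/7631768000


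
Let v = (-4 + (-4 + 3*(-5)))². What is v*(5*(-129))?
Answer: -341205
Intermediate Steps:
v = 529 (v = (-4 + (-4 - 15))² = (-4 - 19)² = (-23)² = 529)
v*(5*(-129)) = 529*(5*(-129)) = 529*(-645) = -341205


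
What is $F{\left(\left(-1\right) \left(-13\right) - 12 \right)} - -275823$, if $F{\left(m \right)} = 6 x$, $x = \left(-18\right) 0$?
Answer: $275823$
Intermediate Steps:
$x = 0$
$F{\left(m \right)} = 0$ ($F{\left(m \right)} = 6 \cdot 0 = 0$)
$F{\left(\left(-1\right) \left(-13\right) - 12 \right)} - -275823 = 0 - -275823 = 0 + 275823 = 275823$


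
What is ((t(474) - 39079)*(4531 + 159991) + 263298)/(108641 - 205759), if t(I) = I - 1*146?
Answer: 3187564362/48559 ≈ 65643.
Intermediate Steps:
t(I) = -146 + I (t(I) = I - 146 = -146 + I)
((t(474) - 39079)*(4531 + 159991) + 263298)/(108641 - 205759) = (((-146 + 474) - 39079)*(4531 + 159991) + 263298)/(108641 - 205759) = ((328 - 39079)*164522 + 263298)/(-97118) = (-38751*164522 + 263298)*(-1/97118) = (-6375392022 + 263298)*(-1/97118) = -6375128724*(-1/97118) = 3187564362/48559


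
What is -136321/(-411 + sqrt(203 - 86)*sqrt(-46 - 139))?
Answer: 18675977/63522 + 136321*I*sqrt(2405)/63522 ≈ 294.01 + 105.24*I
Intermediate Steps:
-136321/(-411 + sqrt(203 - 86)*sqrt(-46 - 139)) = -136321/(-411 + sqrt(117)*sqrt(-185)) = -136321/(-411 + (3*sqrt(13))*(I*sqrt(185))) = -136321/(-411 + 3*I*sqrt(2405))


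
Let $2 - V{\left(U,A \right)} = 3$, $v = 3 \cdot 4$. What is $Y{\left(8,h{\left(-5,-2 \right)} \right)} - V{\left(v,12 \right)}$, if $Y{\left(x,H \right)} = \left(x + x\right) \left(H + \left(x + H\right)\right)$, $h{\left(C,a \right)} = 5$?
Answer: $289$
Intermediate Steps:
$v = 12$
$V{\left(U,A \right)} = -1$ ($V{\left(U,A \right)} = 2 - 3 = -1$)
$Y{\left(x,H \right)} = 2 x \left(x + 2 H\right)$ ($Y{\left(x,H \right)} = 2 x \left(H + \left(H + x\right)\right) = 2 x \left(x + 2 H\right)$)
$Y{\left(8,h{\left(-5,-2 \right)} \right)} - V{\left(v,12 \right)} = 2 \cdot 8 \left(8 + 2 \cdot 5\right) - -1 = 2 \cdot 8 \left(8 + 10\right) + 1 = 2 \cdot 8 \cdot 18 + 1 = 288 + 1 = 289$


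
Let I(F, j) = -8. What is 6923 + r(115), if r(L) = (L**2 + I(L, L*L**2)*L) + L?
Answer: 19343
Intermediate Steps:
r(L) = L**2 - 7*L (r(L) = (L**2 - 8*L) + L = L**2 - 7*L)
6923 + r(115) = 6923 + 115*(-7 + 115) = 6923 + 115*108 = 6923 + 12420 = 19343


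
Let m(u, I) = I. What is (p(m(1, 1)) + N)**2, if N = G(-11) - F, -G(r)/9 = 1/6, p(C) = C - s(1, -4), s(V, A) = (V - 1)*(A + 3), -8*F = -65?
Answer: 4761/64 ≈ 74.391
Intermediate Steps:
F = 65/8 (F = -1/8*(-65) = 65/8 ≈ 8.1250)
s(V, A) = (-1 + V)*(3 + A)
p(C) = C (p(C) = C - (-3 - 1*(-4) + 3*1 - 4*1) = C - (-3 + 4 + 3 - 4) = C - 1*0 = C + 0 = C)
G(r) = -3/2 (G(r) = -9/6 = -9*1/6 = -3/2)
N = -77/8 (N = -3/2 - 1*65/8 = -3/2 - 65/8 = -77/8 ≈ -9.6250)
(p(m(1, 1)) + N)**2 = (1 - 77/8)**2 = (-69/8)**2 = 4761/64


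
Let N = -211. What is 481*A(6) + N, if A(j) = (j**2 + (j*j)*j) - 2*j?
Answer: 115229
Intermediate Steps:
A(j) = j**2 + j**3 - 2*j (A(j) = (j**2 + j**2*j) - 2*j = (j**2 + j**3) - 2*j = j**2 + j**3 - 2*j)
481*A(6) + N = 481*(6*(-2 + 6 + 6**2)) - 211 = 481*(6*(-2 + 6 + 36)) - 211 = 481*(6*40) - 211 = 481*240 - 211 = 115440 - 211 = 115229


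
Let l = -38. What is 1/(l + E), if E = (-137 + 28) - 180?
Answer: -1/327 ≈ -0.0030581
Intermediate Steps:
E = -289 (E = -109 - 180 = -289)
1/(l + E) = 1/(-38 - 289) = 1/(-327) = -1/327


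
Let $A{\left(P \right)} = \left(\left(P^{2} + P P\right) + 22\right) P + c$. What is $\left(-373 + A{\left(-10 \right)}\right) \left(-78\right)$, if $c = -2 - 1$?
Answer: $202488$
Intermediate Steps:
$c = -3$ ($c = -2 - 1 = -3$)
$A{\left(P \right)} = -3 + P \left(22 + 2 P^{2}\right)$ ($A{\left(P \right)} = \left(\left(P^{2} + P P\right) + 22\right) P - 3 = \left(\left(P^{2} + P^{2}\right) + 22\right) P - 3 = \left(2 P^{2} + 22\right) P - 3 = \left(22 + 2 P^{2}\right) P - 3 = P \left(22 + 2 P^{2}\right) - 3 = -3 + P \left(22 + 2 P^{2}\right)$)
$\left(-373 + A{\left(-10 \right)}\right) \left(-78\right) = \left(-373 + \left(-3 + 2 \left(-10\right)^{3} + 22 \left(-10\right)\right)\right) \left(-78\right) = \left(-373 - 2223\right) \left(-78\right) = \left(-2596\right) \left(-78\right) = 202488$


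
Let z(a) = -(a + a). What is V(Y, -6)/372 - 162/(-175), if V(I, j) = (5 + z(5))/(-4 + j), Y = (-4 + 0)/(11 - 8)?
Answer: 120703/130200 ≈ 0.92706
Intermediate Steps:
z(a) = -2*a
Y = -4/3 ≈ -1.3333
V(I, j) = -5/(-4 + j) (V(I, j) = (5 - 2*5)/(-4 + j) = (5 - 10)/(-4 + j) = -5/(-4 + j))
V(Y, -6)/372 - 162/(-175) = -5/(-4 - 6)/372 - 162/(-175) = -5/(-10)*(1/372) - 162*(-1/175) = -5*(-⅒)*(1/372) + 162/175 = (½)*(1/372) + 162/175 = 1/744 + 162/175 = 120703/130200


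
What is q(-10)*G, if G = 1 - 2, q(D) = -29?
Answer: 29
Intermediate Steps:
G = -1
q(-10)*G = -29*(-1) = 29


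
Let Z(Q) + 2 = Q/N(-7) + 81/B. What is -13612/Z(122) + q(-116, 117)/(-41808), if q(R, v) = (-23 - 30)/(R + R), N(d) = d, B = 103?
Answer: 95192904734539/130370388096 ≈ 730.17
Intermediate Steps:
Z(Q) = -125/103 - Q/7 (Z(Q) = -2 + (Q/(-7) + 81/103) = -2 + (Q*(-⅐) + 81*(1/103)) = -2 + (-Q/7 + 81/103) = -2 + (81/103 - Q/7) = -125/103 - Q/7)
q(R, v) = -53/(2*R) (q(R, v) = -53*1/(2*R) = -53/(2*R))
-13612/Z(122) + q(-116, 117)/(-41808) = -13612/(-125/103 - ⅐*122) - 53/2/(-116)/(-41808) = -13612/(-125/103 - 122/7) - 53/2*(-1/116)*(-1/41808) = -13612/(-13441/721) + (53/232)*(-1/41808) = -13612*(-721/13441) - 53/9699456 = 9814252/13441 - 53/9699456 = 95192904734539/130370388096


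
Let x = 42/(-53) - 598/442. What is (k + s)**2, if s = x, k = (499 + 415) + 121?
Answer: 866020082404/811801 ≈ 1.0668e+6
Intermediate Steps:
x = -1933/901 (x = 42*(-1/53) - 598*1/442 = -42/53 - 23/17 = -1933/901 ≈ -2.1454)
k = 1035 (k = 914 + 121 = 1035)
s = -1933/901 ≈ -2.1454
(k + s)**2 = (1035 - 1933/901)**2 = (930602/901)**2 = 866020082404/811801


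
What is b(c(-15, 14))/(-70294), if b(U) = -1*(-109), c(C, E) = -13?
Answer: -109/70294 ≈ -0.0015506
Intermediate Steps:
b(U) = 109
b(c(-15, 14))/(-70294) = 109/(-70294) = 109*(-1/70294) = -109/70294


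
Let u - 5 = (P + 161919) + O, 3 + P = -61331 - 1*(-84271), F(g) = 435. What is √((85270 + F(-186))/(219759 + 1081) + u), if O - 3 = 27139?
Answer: 9*√1276477780890/22084 ≈ 460.44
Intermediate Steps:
P = 22937 (P = -3 + (-61331 - 1*(-84271)) = -3 + (-61331 + 84271) = -3 + 22940 = 22937)
O = 27142 (O = 3 + 27139 = 27142)
u = 212003 (u = 5 + ((22937 + 161919) + 27142) = 5 + (184856 + 27142) = 5 + 211998 = 212003)
√((85270 + F(-186))/(219759 + 1081) + u) = √((85270 + 435)/(219759 + 1081) + 212003) = √(85705/220840 + 212003) = √(85705*(1/220840) + 212003) = √(17141/44168 + 212003) = √(9363765645/44168) = 9*√1276477780890/22084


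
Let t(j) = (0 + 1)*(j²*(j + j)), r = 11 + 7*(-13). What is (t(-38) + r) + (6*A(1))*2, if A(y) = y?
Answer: -109812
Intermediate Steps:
r = -80 (r = 11 - 91 = -80)
t(j) = 2*j³ (t(j) = 1*(j²*(2*j)) = 1*(2*j³) = 2*j³)
(t(-38) + r) + (6*A(1))*2 = (2*(-38)³ - 80) + (6*1)*2 = (2*(-54872) - 80) + 6*2 = (-109744 - 80) + 12 = -109824 + 12 = -109812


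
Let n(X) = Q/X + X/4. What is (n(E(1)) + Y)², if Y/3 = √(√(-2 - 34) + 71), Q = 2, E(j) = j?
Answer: 9*(3 + 4*√(71 + 6*I))²/16 ≈ 757.92 + 58.802*I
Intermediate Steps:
Y = 3*√(71 + 6*I) (Y = 3*√(√(-2 - 34) + 71) = 3*√(√(-36) + 71) = 3*√(6*I + 71) = 3*√(71 + 6*I) ≈ 25.301 + 1.0672*I)
n(X) = 2/X + X/4
(n(E(1)) + Y)² = ((2/1 + (¼)*1) + 3*√(71 + 6*I))² = ((2*1 + ¼) + 3*√(71 + 6*I))² = ((2 + ¼) + 3*√(71 + 6*I))² = (9/4 + 3*√(71 + 6*I))²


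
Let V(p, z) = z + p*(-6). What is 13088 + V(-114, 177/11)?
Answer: 151669/11 ≈ 13788.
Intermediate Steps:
V(p, z) = z - 6*p
13088 + V(-114, 177/11) = 13088 + (177/11 - 6*(-114)) = 13088 + (177*(1/11) + 684) = 13088 + (177/11 + 684) = 13088 + 7701/11 = 151669/11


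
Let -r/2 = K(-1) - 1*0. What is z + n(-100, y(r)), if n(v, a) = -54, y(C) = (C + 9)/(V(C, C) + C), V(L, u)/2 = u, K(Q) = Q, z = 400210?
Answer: 400156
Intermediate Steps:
V(L, u) = 2*u
r = 2 (r = -2*(-1 - 1*0) = -2*(-1 + 0) = -2*(-1) = 2)
y(C) = (9 + C)/(3*C) (y(C) = (C + 9)/(2*C + C) = (9 + C)/((3*C)) = (9 + C)*(1/(3*C)) = (9 + C)/(3*C))
z + n(-100, y(r)) = 400210 - 54 = 400156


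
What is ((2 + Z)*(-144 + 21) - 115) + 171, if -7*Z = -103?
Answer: -13999/7 ≈ -1999.9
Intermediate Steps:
Z = 103/7 (Z = -1/7*(-103) = 103/7 ≈ 14.714)
((2 + Z)*(-144 + 21) - 115) + 171 = ((2 + 103/7)*(-144 + 21) - 115) + 171 = ((117/7)*(-123) - 115) + 171 = (-14391/7 - 115) + 171 = -15196/7 + 171 = -13999/7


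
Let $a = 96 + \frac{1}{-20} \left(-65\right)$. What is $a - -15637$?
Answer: $\frac{62945}{4} \approx 15736.0$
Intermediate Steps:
$a = \frac{397}{4}$ ($a = 96 - - \frac{13}{4} = 96 + \frac{13}{4} = \frac{397}{4} \approx 99.25$)
$a - -15637 = \frac{397}{4} - -15637 = \frac{397}{4} + 15637 = \frac{62945}{4}$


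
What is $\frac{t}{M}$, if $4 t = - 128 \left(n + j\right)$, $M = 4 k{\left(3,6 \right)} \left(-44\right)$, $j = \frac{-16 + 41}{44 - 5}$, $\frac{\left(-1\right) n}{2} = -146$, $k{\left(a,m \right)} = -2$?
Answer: $- \frac{11413}{429} \approx -26.604$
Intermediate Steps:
$n = 292$ ($n = \left(-2\right) \left(-146\right) = 292$)
$j = \frac{25}{39} \approx 0.64103$
$M = 352$ ($M = 4 \left(-2\right) \left(-44\right) = \left(-8\right) \left(-44\right) = 352$)
$t = - \frac{365216}{39}$ ($t = \frac{\left(-128\right) \left(292 + \frac{25}{39}\right)}{4} = \frac{\left(-128\right) \frac{11413}{39}}{4} = \frac{1}{4} \left(- \frac{1460864}{39}\right) = - \frac{365216}{39} \approx -9364.5$)
$\frac{t}{M} = - \frac{365216}{39 \cdot 352} = \left(- \frac{365216}{39}\right) \frac{1}{352} = - \frac{11413}{429}$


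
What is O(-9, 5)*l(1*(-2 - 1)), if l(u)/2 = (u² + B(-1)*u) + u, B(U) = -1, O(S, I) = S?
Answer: -162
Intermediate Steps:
l(u) = 2*u² (l(u) = 2*((u² - u) + u) = 2*u²)
O(-9, 5)*l(1*(-2 - 1)) = -18*(1*(-2 - 1))² = -18*(1*(-3))² = -18*(-3)² = -18*9 = -9*18 = -162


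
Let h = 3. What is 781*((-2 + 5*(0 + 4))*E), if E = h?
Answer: 42174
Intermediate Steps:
E = 3
781*((-2 + 5*(0 + 4))*E) = 781*((-2 + 5*(0 + 4))*3) = 781*((-2 + 5*4)*3) = 781*((-2 + 20)*3) = 781*(18*3) = 781*54 = 42174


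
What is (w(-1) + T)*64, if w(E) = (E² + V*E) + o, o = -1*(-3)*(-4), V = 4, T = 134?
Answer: 7616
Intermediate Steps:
o = -12 (o = 3*(-4) = -12)
w(E) = -12 + E² + 4*E (w(E) = (E² + 4*E) - 12 = -12 + E² + 4*E)
(w(-1) + T)*64 = ((-12 + (-1)² + 4*(-1)) + 134)*64 = ((-12 + 1 - 4) + 134)*64 = (-15 + 134)*64 = 119*64 = 7616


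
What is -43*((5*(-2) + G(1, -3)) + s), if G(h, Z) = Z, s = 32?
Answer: -817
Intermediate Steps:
-43*((5*(-2) + G(1, -3)) + s) = -43*((5*(-2) - 3) + 32) = -43*((-10 - 3) + 32) = -43*(-13 + 32) = -43*19 = -817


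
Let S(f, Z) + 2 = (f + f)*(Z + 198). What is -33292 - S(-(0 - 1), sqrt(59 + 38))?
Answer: -33686 - 2*sqrt(97) ≈ -33706.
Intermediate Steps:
S(f, Z) = -2 + 2*f*(198 + Z) (S(f, Z) = -2 + (f + f)*(Z + 198) = -2 + (2*f)*(198 + Z) = -2 + 2*f*(198 + Z))
-33292 - S(-(0 - 1), sqrt(59 + 38)) = -33292 - (-2 + 396*(-(0 - 1)) + 2*sqrt(59 + 38)*(-(0 - 1))) = -33292 - (-2 + 396*(-1*(-1)) + 2*sqrt(97)*(-1*(-1))) = -33292 - (-2 + 396*1 + 2*sqrt(97)*1) = -33292 - (-2 + 396 + 2*sqrt(97)) = -33292 - (394 + 2*sqrt(97)) = -33292 + (-394 - 2*sqrt(97)) = -33686 - 2*sqrt(97)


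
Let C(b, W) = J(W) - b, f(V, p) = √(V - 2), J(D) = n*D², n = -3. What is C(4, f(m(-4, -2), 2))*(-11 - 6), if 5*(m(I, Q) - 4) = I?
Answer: 646/5 ≈ 129.20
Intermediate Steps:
m(I, Q) = 4 + I/5
J(D) = -3*D²
f(V, p) = √(-2 + V)
C(b, W) = -b - 3*W² (C(b, W) = -3*W² - b = -b - 3*W²)
C(4, f(m(-4, -2), 2))*(-11 - 6) = (-1*4 - (6 - 12/5))*(-11 - 6) = (-4 - 3*(√(-2 + (4 - ⅘)))²)*(-17) = (-4 - 3*(√(-2 + 16/5))²)*(-17) = (-4 - 3*(√(6/5))²)*(-17) = (-4 - 3*(√30/5)²)*(-17) = (-4 - 3*6/5)*(-17) = (-4 - 18/5)*(-17) = -38/5*(-17) = 646/5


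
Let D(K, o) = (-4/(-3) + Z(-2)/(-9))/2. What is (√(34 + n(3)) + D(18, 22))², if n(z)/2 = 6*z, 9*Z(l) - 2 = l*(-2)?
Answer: 51319/729 + 34*√70/27 ≈ 80.932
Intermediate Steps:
Z(l) = 2/9 - 2*l/9 (Z(l) = 2/9 + (l*(-2))/9 = 2/9 + (-2*l)/9 = 2/9 - 2*l/9)
n(z) = 12*z (n(z) = 2*(6*z) = 12*z)
D(K, o) = 17/27 (D(K, o) = (-4/(-3) + (2/9 - 2/9*(-2))/(-9))/2 = (-4*(-⅓) + (2/9 + 4/9)*(-⅑))*(½) = (4/3 + (⅔)*(-⅑))*(½) = (4/3 - 2/27)*(½) = (34/27)*(½) = 17/27)
(√(34 + n(3)) + D(18, 22))² = (√(34 + 12*3) + 17/27)² = (√(34 + 36) + 17/27)² = (√70 + 17/27)² = (17/27 + √70)²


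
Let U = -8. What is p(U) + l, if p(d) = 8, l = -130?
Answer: -122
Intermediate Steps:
p(U) + l = 8 - 130 = -122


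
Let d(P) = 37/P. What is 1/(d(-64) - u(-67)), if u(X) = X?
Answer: 64/4251 ≈ 0.015055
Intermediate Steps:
1/(d(-64) - u(-67)) = 1/(37/(-64) - 1*(-67)) = 1/(37*(-1/64) + 67) = 1/(-37/64 + 67) = 1/(4251/64) = 64/4251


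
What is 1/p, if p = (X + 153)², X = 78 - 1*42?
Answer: 1/35721 ≈ 2.7995e-5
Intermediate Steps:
X = 36 (X = 78 - 42 = 36)
p = 35721 (p = (36 + 153)² = 189² = 35721)
1/p = 1/35721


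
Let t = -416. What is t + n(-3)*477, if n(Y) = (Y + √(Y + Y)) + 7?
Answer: 1492 + 477*I*√6 ≈ 1492.0 + 1168.4*I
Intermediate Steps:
n(Y) = 7 + Y + √2*√Y (n(Y) = (Y + √(2*Y)) + 7 = (Y + √2*√Y) + 7 = 7 + Y + √2*√Y)
t + n(-3)*477 = -416 + (7 - 3 + √2*√(-3))*477 = -416 + (7 - 3 + √2*(I*√3))*477 = -416 + (7 - 3 + I*√6)*477 = -416 + (4 + I*√6)*477 = -416 + (1908 + 477*I*√6) = 1492 + 477*I*√6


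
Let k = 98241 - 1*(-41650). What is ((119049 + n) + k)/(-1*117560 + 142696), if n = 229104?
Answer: 122011/6284 ≈ 19.416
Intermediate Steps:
k = 139891 (k = 98241 + 41650 = 139891)
((119049 + n) + k)/(-1*117560 + 142696) = ((119049 + 229104) + 139891)/(-1*117560 + 142696) = (348153 + 139891)/(-117560 + 142696) = 488044/25136 = 488044*(1/25136) = 122011/6284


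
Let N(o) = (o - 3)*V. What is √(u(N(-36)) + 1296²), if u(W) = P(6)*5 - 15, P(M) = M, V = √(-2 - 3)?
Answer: √1679631 ≈ 1296.0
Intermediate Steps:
V = I*√5 (V = √(-5) = I*√5 ≈ 2.2361*I)
N(o) = I*√5*(-3 + o) (N(o) = (o - 3)*(I*√5) = (-3 + o)*(I*√5) = I*√5*(-3 + o))
u(W) = 15 (u(W) = 6*5 - 15 = 30 - 15 = 15)
√(u(N(-36)) + 1296²) = √(15 + 1296²) = √(15 + 1679616) = √1679631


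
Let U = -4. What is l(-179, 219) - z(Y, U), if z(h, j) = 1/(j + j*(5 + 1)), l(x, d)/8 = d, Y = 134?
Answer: 49057/28 ≈ 1752.0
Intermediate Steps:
l(x, d) = 8*d
z(h, j) = 1/(7*j) (z(h, j) = 1/(j + j*6) = 1/(j + 6*j) = 1/(7*j))
l(-179, 219) - z(Y, U) = 8*219 - 1/(7*(-4)) = 1752 - (-1)/(7*4) = 1752 - 1*(-1/28) = 1752 + 1/28 = 49057/28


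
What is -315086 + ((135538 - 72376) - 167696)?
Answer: -419620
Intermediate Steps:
-315086 + ((135538 - 72376) - 167696) = -315086 + (63162 - 167696) = -315086 - 104534 = -419620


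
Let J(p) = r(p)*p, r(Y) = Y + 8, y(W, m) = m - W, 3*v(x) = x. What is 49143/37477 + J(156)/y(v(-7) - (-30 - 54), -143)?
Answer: -1421656161/12629749 ≈ -112.56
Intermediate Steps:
v(x) = x/3
r(Y) = 8 + Y
J(p) = p*(8 + p) (J(p) = (8 + p)*p = p*(8 + p))
49143/37477 + J(156)/y(v(-7) - (-30 - 54), -143) = 49143/37477 + (156*(8 + 156))/(-143 - ((⅓)*(-7) - (-30 - 54))) = 49143*(1/37477) + (156*164)/(-143 - (-7/3 - 1*(-84))) = 49143/37477 + 25584/(-143 - (-7/3 + 84)) = 49143/37477 + 25584/(-143 - 1*245/3) = 49143/37477 + 25584/(-143 - 245/3) = 49143/37477 + 25584/(-674/3) = 49143/37477 + 25584*(-3/674) = 49143/37477 - 38376/337 = -1421656161/12629749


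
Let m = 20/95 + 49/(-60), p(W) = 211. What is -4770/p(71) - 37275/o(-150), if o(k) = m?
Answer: 8962832430/145801 ≈ 61473.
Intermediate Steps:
m = -691/1140 (m = 20*(1/95) + 49*(-1/60) = 4/19 - 49/60 = -691/1140 ≈ -0.60614)
o(k) = -691/1140
-4770/p(71) - 37275/o(-150) = -4770/211 - 37275/(-691/1140) = -4770*1/211 - 37275*(-1140/691) = -4770/211 + 42493500/691 = 8962832430/145801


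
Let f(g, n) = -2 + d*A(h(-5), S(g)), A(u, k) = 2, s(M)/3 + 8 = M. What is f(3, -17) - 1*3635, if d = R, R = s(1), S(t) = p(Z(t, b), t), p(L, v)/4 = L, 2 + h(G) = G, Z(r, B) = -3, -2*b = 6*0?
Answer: -3679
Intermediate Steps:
b = 0 (b = -3*0 = -½*0 = 0)
h(G) = -2 + G
p(L, v) = 4*L
S(t) = -12 (S(t) = 4*(-3) = -12)
s(M) = -24 + 3*M
R = -21 (R = -24 + 3*1 = -24 + 3 = -21)
d = -21
f(g, n) = -44 (f(g, n) = -2 - 21*2 = -2 - 42 = -44)
f(3, -17) - 1*3635 = -44 - 1*3635 = -44 - 3635 = -3679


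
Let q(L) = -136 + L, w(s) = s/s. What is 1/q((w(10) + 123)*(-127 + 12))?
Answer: -1/14396 ≈ -6.9464e-5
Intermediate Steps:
w(s) = 1
1/q((w(10) + 123)*(-127 + 12)) = 1/(-136 + (1 + 123)*(-127 + 12)) = 1/(-136 + 124*(-115)) = 1/(-136 - 14260) = 1/(-14396) = -1/14396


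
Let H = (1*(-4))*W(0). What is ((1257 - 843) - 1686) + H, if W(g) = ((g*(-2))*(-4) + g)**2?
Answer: -1272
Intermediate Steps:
W(g) = 81*g**2 (W(g) = (-2*g*(-4) + g)**2 = (8*g + g)**2 = (9*g)**2 = 81*g**2)
H = 0 (H = (1*(-4))*(81*0**2) = -324*0 = -4*0 = 0)
((1257 - 843) - 1686) + H = ((1257 - 843) - 1686) + 0 = (414 - 1686) + 0 = -1272 + 0 = -1272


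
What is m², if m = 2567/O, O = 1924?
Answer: 6589489/3701776 ≈ 1.7801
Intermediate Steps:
m = 2567/1924 ≈ 1.3342
m² = (2567/1924)² = 6589489/3701776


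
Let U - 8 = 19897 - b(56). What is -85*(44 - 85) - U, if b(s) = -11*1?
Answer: -16431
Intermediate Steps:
b(s) = -11
U = 19916 (U = 8 + (19897 - 1*(-11)) = 8 + (19897 + 11) = 8 + 19908 = 19916)
-85*(44 - 85) - U = -85*(44 - 85) - 1*19916 = -85*(-41) - 19916 = 3485 - 19916 = -16431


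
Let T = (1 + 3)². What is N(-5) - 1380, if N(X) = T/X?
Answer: -6916/5 ≈ -1383.2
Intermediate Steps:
T = 16 (T = 4² = 16)
N(X) = 16/X
N(-5) - 1380 = 16/(-5) - 1380 = 16*(-⅕) - 1380 = -16/5 - 1380 = -6916/5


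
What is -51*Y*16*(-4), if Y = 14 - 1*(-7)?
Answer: 68544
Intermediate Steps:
Y = 21 (Y = 14 + 7 = 21)
-51*Y*16*(-4) = -51*21*16*(-4) = -17136*(-4) = -51*(-1344) = 68544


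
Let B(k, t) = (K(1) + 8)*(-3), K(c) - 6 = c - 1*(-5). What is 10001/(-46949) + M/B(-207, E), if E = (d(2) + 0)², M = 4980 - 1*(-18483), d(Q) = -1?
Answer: -367388149/938980 ≈ -391.26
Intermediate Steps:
K(c) = 11 + c (K(c) = 6 + (c - 1*(-5)) = 6 + (c + 5) = 6 + (5 + c) = 11 + c)
M = 23463 (M = 4980 + 18483 = 23463)
E = 1 (E = (-1 + 0)² = (-1)² = 1)
B(k, t) = -60 (B(k, t) = ((11 + 1) + 8)*(-3) = (12 + 8)*(-3) = 20*(-3) = -60)
10001/(-46949) + M/B(-207, E) = 10001/(-46949) + 23463/(-60) = 10001*(-1/46949) + 23463*(-1/60) = -10001/46949 - 7821/20 = -367388149/938980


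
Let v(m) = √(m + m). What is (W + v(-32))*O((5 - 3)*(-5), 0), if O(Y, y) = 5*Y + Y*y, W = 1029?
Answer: -51450 - 400*I ≈ -51450.0 - 400.0*I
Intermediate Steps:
v(m) = √2*√m (v(m) = √(2*m) = √2*√m)
(W + v(-32))*O((5 - 3)*(-5), 0) = (1029 + √2*√(-32))*(((5 - 3)*(-5))*(5 + 0)) = (1029 + √2*(4*I*√2))*((2*(-5))*5) = (1029 + 8*I)*(-10*5) = (1029 + 8*I)*(-50) = -51450 - 400*I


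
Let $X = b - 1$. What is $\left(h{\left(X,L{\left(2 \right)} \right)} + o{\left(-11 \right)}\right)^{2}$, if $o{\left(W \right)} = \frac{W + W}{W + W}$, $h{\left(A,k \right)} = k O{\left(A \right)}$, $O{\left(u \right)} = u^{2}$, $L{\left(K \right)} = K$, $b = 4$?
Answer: $361$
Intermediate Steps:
$X = 3$ ($X = 4 - 1 = 3$)
$h{\left(A,k \right)} = k A^{2}$
$o{\left(W \right)} = 1$ ($o{\left(W \right)} = \frac{2 W}{2 W} = 2 W \frac{1}{2 W} = 1$)
$\left(h{\left(X,L{\left(2 \right)} \right)} + o{\left(-11 \right)}\right)^{2} = \left(2 \cdot 3^{2} + 1\right)^{2} = \left(2 \cdot 9 + 1\right)^{2} = \left(18 + 1\right)^{2} = 19^{2} = 361$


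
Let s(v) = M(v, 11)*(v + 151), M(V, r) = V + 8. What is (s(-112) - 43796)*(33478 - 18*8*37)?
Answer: -1347033800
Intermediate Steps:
M(V, r) = 8 + V
s(v) = (8 + v)*(151 + v) (s(v) = (8 + v)*(v + 151) = (8 + v)*(151 + v))
(s(-112) - 43796)*(33478 - 18*8*37) = ((8 - 112)*(151 - 112) - 43796)*(33478 - 18*8*37) = (-104*39 - 43796)*(33478 - 144*37) = (-4056 - 43796)*(33478 - 5328) = -47852*28150 = -1347033800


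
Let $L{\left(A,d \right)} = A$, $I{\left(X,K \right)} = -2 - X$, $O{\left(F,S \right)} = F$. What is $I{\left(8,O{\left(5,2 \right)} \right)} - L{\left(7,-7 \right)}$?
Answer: $-17$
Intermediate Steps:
$I{\left(8,O{\left(5,2 \right)} \right)} - L{\left(7,-7 \right)} = \left(-2 - 8\right) - 7 = -10 - 7 = -17$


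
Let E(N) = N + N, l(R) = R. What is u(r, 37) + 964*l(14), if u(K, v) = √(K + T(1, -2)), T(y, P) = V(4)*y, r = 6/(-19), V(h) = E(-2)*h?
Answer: 13496 + I*√5890/19 ≈ 13496.0 + 4.0393*I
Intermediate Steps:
E(N) = 2*N
V(h) = -4*h (V(h) = (2*(-2))*h = -4*h)
r = -6/19 (r = 6*(-1/19) = -6/19 ≈ -0.31579)
T(y, P) = -16*y (T(y, P) = (-4*4)*y = -16*y)
u(K, v) = √(-16 + K) (u(K, v) = √(K - 16*1) = √(K - 16) = √(-16 + K))
u(r, 37) + 964*l(14) = √(-16 - 6/19) + 964*14 = √(-310/19) + 13496 = I*√5890/19 + 13496 = 13496 + I*√5890/19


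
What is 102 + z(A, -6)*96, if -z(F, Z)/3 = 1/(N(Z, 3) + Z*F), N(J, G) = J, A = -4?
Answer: 86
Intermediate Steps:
z(F, Z) = -3/(Z + F*Z) (z(F, Z) = -3/(Z + Z*F) = -3/(Z + F*Z))
102 + z(A, -6)*96 = 102 - 3/(-6*(1 - 4))*96 = 102 - 3*(-1/6)/(-3)*96 = 102 - 3*(-1/6)*(-1/3)*96 = 102 - 1/6*96 = 102 - 16 = 86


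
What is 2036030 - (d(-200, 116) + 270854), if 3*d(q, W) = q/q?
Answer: 5295527/3 ≈ 1.7652e+6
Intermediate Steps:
d(q, W) = ⅓ (d(q, W) = (q/q)/3 = (⅓)*1 = ⅓)
2036030 - (d(-200, 116) + 270854) = 2036030 - (⅓ + 270854) = 2036030 - 1*812563/3 = 2036030 - 812563/3 = 5295527/3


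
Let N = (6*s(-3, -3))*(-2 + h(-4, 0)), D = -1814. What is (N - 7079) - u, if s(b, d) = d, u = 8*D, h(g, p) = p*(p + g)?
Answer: 7469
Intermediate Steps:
h(g, p) = p*(g + p)
u = -14512 (u = 8*(-1814) = -14512)
N = 36 (N = (6*(-3))*(-2 + 0*(-4 + 0)) = -18*(-2 + 0*(-4)) = -18*(-2 + 0) = -18*(-2) = 36)
(N - 7079) - u = (36 - 7079) - 1*(-14512) = -7043 + 14512 = 7469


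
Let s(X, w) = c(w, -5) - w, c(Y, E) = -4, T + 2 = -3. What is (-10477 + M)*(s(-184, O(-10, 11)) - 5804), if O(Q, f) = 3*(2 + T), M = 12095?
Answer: -9382782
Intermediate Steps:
T = -5 (T = -2 - 3 = -5)
O(Q, f) = -9 (O(Q, f) = 3*(2 - 5) = 3*(-3) = -9)
s(X, w) = -4 - w
(-10477 + M)*(s(-184, O(-10, 11)) - 5804) = (-10477 + 12095)*((-4 - 1*(-9)) - 5804) = 1618*((-4 + 9) - 5804) = 1618*(5 - 5804) = 1618*(-5799) = -9382782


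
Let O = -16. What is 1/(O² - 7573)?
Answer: -1/7317 ≈ -0.00013667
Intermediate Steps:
1/(O² - 7573) = 1/((-16)² - 7573) = 1/(256 - 7573) = 1/(-7317) = -1/7317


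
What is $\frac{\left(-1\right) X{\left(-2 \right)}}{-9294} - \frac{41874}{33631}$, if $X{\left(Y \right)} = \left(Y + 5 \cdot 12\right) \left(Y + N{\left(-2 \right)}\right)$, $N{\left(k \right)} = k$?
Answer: $- \frac{198489674}{156283257} \approx -1.2701$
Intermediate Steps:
$X{\left(Y \right)} = \left(-2 + Y\right) \left(60 + Y\right)$ ($X{\left(Y \right)} = \left(Y + 5 \cdot 12\right) \left(Y - 2\right) = \left(Y + 60\right) \left(-2 + Y\right) = \left(60 + Y\right) \left(-2 + Y\right) = \left(-2 + Y\right) \left(60 + Y\right)$)
$\frac{\left(-1\right) X{\left(-2 \right)}}{-9294} - \frac{41874}{33631} = \frac{\left(-1\right) \left(-120 + \left(-2\right)^{2} + 58 \left(-2\right)\right)}{-9294} - \frac{41874}{33631} = - (-120 + 4 - 116) \left(- \frac{1}{9294}\right) - \frac{41874}{33631} = \left(-1\right) \left(-232\right) \left(- \frac{1}{9294}\right) - \frac{41874}{33631} = 232 \left(- \frac{1}{9294}\right) - \frac{41874}{33631} = - \frac{116}{4647} - \frac{41874}{33631} = - \frac{198489674}{156283257}$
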